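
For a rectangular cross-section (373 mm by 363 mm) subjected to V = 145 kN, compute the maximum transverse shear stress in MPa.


A = b * h = 373 * 363 = 135399 mm^2
V = 145 kN = 145000.0 N
tau_max = 1.5 * V / A = 1.5 * 145000.0 / 135399
= 1.6064 MPa

1.6064 MPa


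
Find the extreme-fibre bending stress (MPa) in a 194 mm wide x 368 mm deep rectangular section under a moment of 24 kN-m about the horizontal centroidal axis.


I = b * h^3 / 12 = 194 * 368^3 / 12 = 805682517.33 mm^4
y = h / 2 = 368 / 2 = 184.0 mm
M = 24 kN-m = 24000000.0 N-mm
sigma = M * y / I = 24000000.0 * 184.0 / 805682517.33
= 5.48 MPa

5.48 MPa


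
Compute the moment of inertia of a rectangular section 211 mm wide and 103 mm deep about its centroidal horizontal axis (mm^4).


I = b * h^3 / 12
= 211 * 103^3 / 12
= 211 * 1092727 / 12
= 19213783.08 mm^4

19213783.08 mm^4


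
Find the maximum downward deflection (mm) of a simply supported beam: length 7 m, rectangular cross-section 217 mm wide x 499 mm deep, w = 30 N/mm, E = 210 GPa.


I = 217 * 499^3 / 12 = 2246881273.58 mm^4
L = 7000.0 mm, w = 30 N/mm, E = 210000.0 MPa
delta = 5 * w * L^4 / (384 * E * I)
= 5 * 30 * 7000.0^4 / (384 * 210000.0 * 2246881273.58)
= 1.9877 mm

1.9877 mm


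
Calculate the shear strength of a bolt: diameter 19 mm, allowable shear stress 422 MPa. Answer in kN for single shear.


A = pi * d^2 / 4 = pi * 19^2 / 4 = 283.5287 mm^2
V = f_v * A / 1000 = 422 * 283.5287 / 1000
= 119.6491 kN

119.6491 kN


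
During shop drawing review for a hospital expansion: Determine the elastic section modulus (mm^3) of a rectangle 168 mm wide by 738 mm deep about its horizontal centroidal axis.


S = b * h^2 / 6
= 168 * 738^2 / 6
= 168 * 544644 / 6
= 15250032.0 mm^3

15250032.0 mm^3


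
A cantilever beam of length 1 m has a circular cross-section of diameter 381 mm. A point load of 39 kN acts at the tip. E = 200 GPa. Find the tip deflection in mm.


I = pi * d^4 / 64 = pi * 381^4 / 64 = 1034355436.5 mm^4
L = 1000.0 mm, P = 39000.0 N, E = 200000.0 MPa
delta = P * L^3 / (3 * E * I)
= 39000.0 * 1000.0^3 / (3 * 200000.0 * 1034355436.5)
= 0.0628 mm

0.0628 mm


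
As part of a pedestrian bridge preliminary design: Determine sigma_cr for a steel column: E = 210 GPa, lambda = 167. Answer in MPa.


sigma_cr = pi^2 * E / lambda^2
= 9.8696 * 210000.0 / 167^2
= 9.8696 * 210000.0 / 27889
= 74.3166 MPa

74.3166 MPa


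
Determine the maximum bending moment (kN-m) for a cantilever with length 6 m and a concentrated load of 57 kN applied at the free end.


For a cantilever with a point load at the free end:
M_max = P * L = 57 * 6 = 342 kN-m

342 kN-m


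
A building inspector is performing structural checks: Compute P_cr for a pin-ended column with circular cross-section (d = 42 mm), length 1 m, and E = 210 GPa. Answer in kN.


I = pi * d^4 / 64 = 152745.02 mm^4
L = 1000.0 mm
P_cr = pi^2 * E * I / L^2
= 9.8696 * 210000.0 * 152745.02 / 1000.0^2
= 316581.91 N = 316.5819 kN

316.5819 kN


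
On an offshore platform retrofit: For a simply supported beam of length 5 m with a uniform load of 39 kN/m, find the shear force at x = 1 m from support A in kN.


R_A = w * L / 2 = 39 * 5 / 2 = 97.5 kN
V(x) = R_A - w * x = 97.5 - 39 * 1
= 58.5 kN

58.5 kN


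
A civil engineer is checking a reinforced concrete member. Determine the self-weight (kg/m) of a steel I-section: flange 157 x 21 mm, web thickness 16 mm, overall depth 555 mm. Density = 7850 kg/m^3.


A_flanges = 2 * 157 * 21 = 6594 mm^2
A_web = (555 - 2 * 21) * 16 = 8208 mm^2
A_total = 6594 + 8208 = 14802 mm^2 = 0.014802 m^2
Weight = rho * A = 7850 * 0.014802 = 116.1957 kg/m

116.1957 kg/m


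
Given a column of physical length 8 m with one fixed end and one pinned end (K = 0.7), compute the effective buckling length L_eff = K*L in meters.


L_eff = K * L
= 0.7 * 8
= 5.6 m

5.6 m


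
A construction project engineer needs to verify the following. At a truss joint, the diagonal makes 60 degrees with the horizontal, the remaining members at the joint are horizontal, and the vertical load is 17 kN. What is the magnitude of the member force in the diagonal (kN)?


At the joint, only the diagonal has a vertical component, so vertical equilibrium gives:
F * sin(60) = 17
F = 17 / sin(60)
= 17 / 0.866025
= 19.63 kN

19.63 kN


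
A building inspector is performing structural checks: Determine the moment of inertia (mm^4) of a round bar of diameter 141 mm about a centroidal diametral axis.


r = d / 2 = 141 / 2 = 70.5 mm
I = pi * r^4 / 4 = pi * 70.5^4 / 4
= 19401993.26 mm^4

19401993.26 mm^4


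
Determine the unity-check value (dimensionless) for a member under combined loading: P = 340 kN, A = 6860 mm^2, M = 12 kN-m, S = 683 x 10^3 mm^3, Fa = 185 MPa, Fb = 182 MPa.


f_a = P / A = 340000.0 / 6860 = 49.5627 MPa
f_b = M / S = 12000000.0 / 683000.0 = 17.5695 MPa
Ratio = f_a / Fa + f_b / Fb
= 49.5627 / 185 + 17.5695 / 182
= 0.3644 (dimensionless)

0.3644 (dimensionless)


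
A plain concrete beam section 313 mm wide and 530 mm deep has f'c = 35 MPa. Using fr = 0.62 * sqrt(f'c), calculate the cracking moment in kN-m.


fr = 0.62 * sqrt(35) = 0.62 * 5.9161 = 3.668 MPa
I = 313 * 530^3 / 12 = 3883208416.67 mm^4
y_t = 265.0 mm
M_cr = fr * I / y_t = 3.668 * 3883208416.67 / 265.0 N-mm
= 53.749 kN-m

53.749 kN-m


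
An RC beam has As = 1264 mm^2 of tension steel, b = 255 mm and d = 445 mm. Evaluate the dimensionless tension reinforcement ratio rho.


rho = As / (b * d)
= 1264 / (255 * 445)
= 1264 / 113475
= 0.011139 (dimensionless)

0.011139 (dimensionless)


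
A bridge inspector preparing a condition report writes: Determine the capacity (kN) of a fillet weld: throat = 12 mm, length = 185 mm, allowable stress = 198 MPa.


Strength = throat * length * allowable stress
= 12 * 185 * 198 N
= 439560 N
= 439.56 kN

439.56 kN


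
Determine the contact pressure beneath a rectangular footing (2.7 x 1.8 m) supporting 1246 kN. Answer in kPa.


A = 2.7 * 1.8 = 4.86 m^2
q = P / A = 1246 / 4.86
= 256.3786 kPa

256.3786 kPa


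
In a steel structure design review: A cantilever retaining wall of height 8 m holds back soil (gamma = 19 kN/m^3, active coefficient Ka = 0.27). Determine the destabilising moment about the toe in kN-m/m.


Pa = 0.5 * Ka * gamma * H^2
= 0.5 * 0.27 * 19 * 8^2
= 164.16 kN/m
Arm = H / 3 = 8 / 3 = 2.6667 m
Mo = Pa * arm = Pa * H / 3 = 164.16 * 8 / 3 = 437.76 kN-m/m

437.76 kN-m/m


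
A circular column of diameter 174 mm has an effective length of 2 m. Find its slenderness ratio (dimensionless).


Radius of gyration r = d / 4 = 174 / 4 = 43.5 mm
L_eff = 2000.0 mm
Slenderness ratio = L / r = 2000.0 / 43.5 = 45.98 (dimensionless)

45.98 (dimensionless)


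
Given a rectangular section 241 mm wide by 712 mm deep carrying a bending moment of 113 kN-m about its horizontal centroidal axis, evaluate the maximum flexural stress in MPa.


I = b * h^3 / 12 = 241 * 712^3 / 12 = 7248961237.33 mm^4
y = h / 2 = 712 / 2 = 356.0 mm
M = 113 kN-m = 113000000.0 N-mm
sigma = M * y / I = 113000000.0 * 356.0 / 7248961237.33
= 5.55 MPa

5.55 MPa


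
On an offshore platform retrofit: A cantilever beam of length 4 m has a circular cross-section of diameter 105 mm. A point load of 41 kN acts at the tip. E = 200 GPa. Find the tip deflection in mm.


I = pi * d^4 / 64 = pi * 105^4 / 64 = 5966602.35 mm^4
L = 4000.0 mm, P = 41000.0 N, E = 200000.0 MPa
delta = P * L^3 / (3 * E * I)
= 41000.0 * 4000.0^3 / (3 * 200000.0 * 5966602.35)
= 732.9688 mm

732.9688 mm


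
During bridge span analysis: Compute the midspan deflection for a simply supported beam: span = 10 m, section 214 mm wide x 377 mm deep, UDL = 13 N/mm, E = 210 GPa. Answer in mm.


I = 214 * 377^3 / 12 = 955556955.17 mm^4
L = 10000.0 mm, w = 13 N/mm, E = 210000.0 MPa
delta = 5 * w * L^4 / (384 * E * I)
= 5 * 13 * 10000.0^4 / (384 * 210000.0 * 955556955.17)
= 8.4354 mm

8.4354 mm


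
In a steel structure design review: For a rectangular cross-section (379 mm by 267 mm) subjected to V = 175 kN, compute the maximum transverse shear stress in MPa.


A = b * h = 379 * 267 = 101193 mm^2
V = 175 kN = 175000.0 N
tau_max = 1.5 * V / A = 1.5 * 175000.0 / 101193
= 2.5941 MPa

2.5941 MPa


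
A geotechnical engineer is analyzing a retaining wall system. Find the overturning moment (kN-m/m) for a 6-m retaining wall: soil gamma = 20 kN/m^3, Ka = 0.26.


Pa = 0.5 * Ka * gamma * H^2
= 0.5 * 0.26 * 20 * 6^2
= 93.6 kN/m
Arm = H / 3 = 6 / 3 = 2.0 m
Mo = Pa * arm = Pa * H / 3 = 93.6 * 6 / 3 = 187.2 kN-m/m

187.2 kN-m/m


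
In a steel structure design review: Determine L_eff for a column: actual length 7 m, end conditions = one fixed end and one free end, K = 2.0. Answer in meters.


L_eff = K * L
= 2.0 * 7
= 14.0 m

14.0 m


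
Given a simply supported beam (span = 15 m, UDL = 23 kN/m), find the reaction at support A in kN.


Total load = w * L = 23 * 15 = 345 kN
By symmetry, each reaction R = total / 2 = 345 / 2 = 172.5 kN

172.5 kN


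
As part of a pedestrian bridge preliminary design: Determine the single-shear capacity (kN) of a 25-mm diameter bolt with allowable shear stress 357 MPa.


A = pi * d^2 / 4 = pi * 25^2 / 4 = 490.8739 mm^2
V = f_v * A / 1000 = 357 * 490.8739 / 1000
= 175.242 kN

175.242 kN


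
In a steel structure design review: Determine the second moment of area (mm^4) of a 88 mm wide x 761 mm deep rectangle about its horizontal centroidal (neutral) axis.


I = b * h^3 / 12
= 88 * 761^3 / 12
= 88 * 440711081 / 12
= 3231881260.67 mm^4

3231881260.67 mm^4


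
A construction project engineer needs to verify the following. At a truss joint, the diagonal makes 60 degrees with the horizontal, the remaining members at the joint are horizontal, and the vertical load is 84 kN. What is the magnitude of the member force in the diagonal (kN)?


At the joint, only the diagonal has a vertical component, so vertical equilibrium gives:
F * sin(60) = 84
F = 84 / sin(60)
= 84 / 0.866025
= 96.99 kN

96.99 kN


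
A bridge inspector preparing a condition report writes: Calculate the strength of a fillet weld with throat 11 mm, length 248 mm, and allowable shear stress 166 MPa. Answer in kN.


Strength = throat * length * allowable stress
= 11 * 248 * 166 N
= 452848 N
= 452.85 kN

452.85 kN


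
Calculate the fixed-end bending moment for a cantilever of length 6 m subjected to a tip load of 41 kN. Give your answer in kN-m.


For a cantilever with a point load at the free end:
M_max = P * L = 41 * 6 = 246 kN-m

246 kN-m


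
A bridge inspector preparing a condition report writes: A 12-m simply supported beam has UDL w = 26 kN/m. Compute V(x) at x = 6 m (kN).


R_A = w * L / 2 = 26 * 12 / 2 = 156.0 kN
V(x) = R_A - w * x = 156.0 - 26 * 6
= 0.0 kN

0.0 kN


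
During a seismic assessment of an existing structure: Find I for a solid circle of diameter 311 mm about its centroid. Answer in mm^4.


r = d / 2 = 311 / 2 = 155.5 mm
I = pi * r^4 / 4 = pi * 155.5^4 / 4
= 459210124.66 mm^4

459210124.66 mm^4


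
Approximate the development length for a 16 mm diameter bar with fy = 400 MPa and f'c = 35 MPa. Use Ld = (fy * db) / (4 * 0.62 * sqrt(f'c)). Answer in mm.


Ld = (fy * db) / (4 * 0.62 * sqrt(f'c))
= (400 * 16) / (4 * 0.62 * sqrt(35))
= 6400 / 14.6719
= 436.21 mm

436.21 mm


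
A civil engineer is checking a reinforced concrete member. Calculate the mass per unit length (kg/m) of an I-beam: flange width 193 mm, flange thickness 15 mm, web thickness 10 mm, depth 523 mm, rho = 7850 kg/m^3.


A_flanges = 2 * 193 * 15 = 5790 mm^2
A_web = (523 - 2 * 15) * 10 = 4930 mm^2
A_total = 5790 + 4930 = 10720 mm^2 = 0.010720 m^2
Weight = rho * A = 7850 * 0.010720 = 84.152 kg/m

84.152 kg/m


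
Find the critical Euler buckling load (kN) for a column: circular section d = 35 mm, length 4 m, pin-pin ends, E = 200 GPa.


I = pi * d^4 / 64 = 73661.76 mm^4
L = 4000.0 mm
P_cr = pi^2 * E * I / L^2
= 9.8696 * 200000.0 * 73661.76 / 4000.0^2
= 9087.66 N = 9.0877 kN

9.0877 kN


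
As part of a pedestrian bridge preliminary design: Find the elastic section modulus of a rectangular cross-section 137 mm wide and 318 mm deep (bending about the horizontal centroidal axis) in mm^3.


S = b * h^2 / 6
= 137 * 318^2 / 6
= 137 * 101124 / 6
= 2308998.0 mm^3

2308998.0 mm^3


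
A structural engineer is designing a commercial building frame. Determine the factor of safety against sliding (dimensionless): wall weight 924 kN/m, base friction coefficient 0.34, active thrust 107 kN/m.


Resisting force = mu * W = 0.34 * 924 = 314.16 kN/m
FOS = Resisting / Driving = 314.16 / 107
= 2.9361 (dimensionless)

2.9361 (dimensionless)


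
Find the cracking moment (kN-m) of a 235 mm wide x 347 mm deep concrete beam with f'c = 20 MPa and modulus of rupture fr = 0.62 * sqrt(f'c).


fr = 0.62 * sqrt(20) = 0.62 * 4.4721 = 2.7727 MPa
I = 235 * 347^3 / 12 = 818229325.42 mm^4
y_t = 173.5 mm
M_cr = fr * I / y_t = 2.7727 * 818229325.42 / 173.5 N-mm
= 13.0762 kN-m

13.0762 kN-m


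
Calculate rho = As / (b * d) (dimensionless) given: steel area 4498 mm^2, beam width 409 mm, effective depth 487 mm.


rho = As / (b * d)
= 4498 / (409 * 487)
= 4498 / 199183
= 0.022582 (dimensionless)

0.022582 (dimensionless)


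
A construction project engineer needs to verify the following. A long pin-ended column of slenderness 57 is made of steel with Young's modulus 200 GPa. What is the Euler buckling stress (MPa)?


sigma_cr = pi^2 * E / lambda^2
= 9.8696 * 200000.0 / 57^2
= 9.8696 * 200000.0 / 3249
= 607.5472 MPa

607.5472 MPa


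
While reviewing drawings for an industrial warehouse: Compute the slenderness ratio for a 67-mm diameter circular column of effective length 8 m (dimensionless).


Radius of gyration r = d / 4 = 67 / 4 = 16.75 mm
L_eff = 8000.0 mm
Slenderness ratio = L / r = 8000.0 / 16.75 = 477.61 (dimensionless)

477.61 (dimensionless)


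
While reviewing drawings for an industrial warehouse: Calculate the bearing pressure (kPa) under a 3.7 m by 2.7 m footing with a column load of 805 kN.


A = 3.7 * 2.7 = 9.99 m^2
q = P / A = 805 / 9.99
= 80.5806 kPa

80.5806 kPa


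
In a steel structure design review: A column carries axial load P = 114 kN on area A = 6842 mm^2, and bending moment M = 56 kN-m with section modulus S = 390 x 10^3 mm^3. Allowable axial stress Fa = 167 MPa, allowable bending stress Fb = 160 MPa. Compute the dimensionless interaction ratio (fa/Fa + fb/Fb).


f_a = P / A = 114000.0 / 6842 = 16.6618 MPa
f_b = M / S = 56000000.0 / 390000.0 = 143.5897 MPa
Ratio = f_a / Fa + f_b / Fb
= 16.6618 / 167 + 143.5897 / 160
= 0.9972 (dimensionless)

0.9972 (dimensionless)


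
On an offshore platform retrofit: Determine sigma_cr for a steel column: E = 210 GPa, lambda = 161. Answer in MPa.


sigma_cr = pi^2 * E / lambda^2
= 9.8696 * 210000.0 / 161^2
= 9.8696 * 210000.0 / 25921
= 79.959 MPa

79.959 MPa


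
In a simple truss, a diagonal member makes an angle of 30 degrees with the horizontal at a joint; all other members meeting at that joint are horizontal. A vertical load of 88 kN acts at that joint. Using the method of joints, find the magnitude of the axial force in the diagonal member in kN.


At the joint, only the diagonal has a vertical component, so vertical equilibrium gives:
F * sin(30) = 88
F = 88 / sin(30)
= 88 / 0.5
= 176.0 kN

176.0 kN


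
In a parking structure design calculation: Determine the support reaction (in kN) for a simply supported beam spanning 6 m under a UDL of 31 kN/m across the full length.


Total load = w * L = 31 * 6 = 186 kN
By symmetry, each reaction R = total / 2 = 186 / 2 = 93.0 kN

93.0 kN


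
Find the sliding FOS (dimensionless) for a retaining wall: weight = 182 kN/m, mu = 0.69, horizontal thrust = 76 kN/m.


Resisting force = mu * W = 0.69 * 182 = 125.58 kN/m
FOS = Resisting / Driving = 125.58 / 76
= 1.6524 (dimensionless)

1.6524 (dimensionless)


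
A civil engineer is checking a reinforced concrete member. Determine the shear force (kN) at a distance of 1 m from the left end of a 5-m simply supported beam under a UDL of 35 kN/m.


R_A = w * L / 2 = 35 * 5 / 2 = 87.5 kN
V(x) = R_A - w * x = 87.5 - 35 * 1
= 52.5 kN

52.5 kN


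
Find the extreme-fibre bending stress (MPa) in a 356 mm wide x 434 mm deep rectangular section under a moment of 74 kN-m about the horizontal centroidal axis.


I = b * h^3 / 12 = 356 * 434^3 / 12 = 2425146285.33 mm^4
y = h / 2 = 434 / 2 = 217.0 mm
M = 74 kN-m = 74000000.0 N-mm
sigma = M * y / I = 74000000.0 * 217.0 / 2425146285.33
= 6.62 MPa

6.62 MPa


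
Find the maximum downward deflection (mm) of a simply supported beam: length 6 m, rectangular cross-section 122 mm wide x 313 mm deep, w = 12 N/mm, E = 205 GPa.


I = 122 * 313^3 / 12 = 311753686.17 mm^4
L = 6000.0 mm, w = 12 N/mm, E = 205000.0 MPa
delta = 5 * w * L^4 / (384 * E * I)
= 5 * 12 * 6000.0^4 / (384 * 205000.0 * 311753686.17)
= 3.1685 mm

3.1685 mm


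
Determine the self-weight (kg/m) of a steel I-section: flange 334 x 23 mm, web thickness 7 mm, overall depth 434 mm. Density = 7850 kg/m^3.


A_flanges = 2 * 334 * 23 = 15364 mm^2
A_web = (434 - 2 * 23) * 7 = 2716 mm^2
A_total = 15364 + 2716 = 18080 mm^2 = 0.018080 m^2
Weight = rho * A = 7850 * 0.018080 = 141.928 kg/m

141.928 kg/m


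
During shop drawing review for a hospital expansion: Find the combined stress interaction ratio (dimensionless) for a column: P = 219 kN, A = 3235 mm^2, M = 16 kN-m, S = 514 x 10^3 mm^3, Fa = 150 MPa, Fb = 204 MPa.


f_a = P / A = 219000.0 / 3235 = 67.6971 MPa
f_b = M / S = 16000000.0 / 514000.0 = 31.1284 MPa
Ratio = f_a / Fa + f_b / Fb
= 67.6971 / 150 + 31.1284 / 204
= 0.6039 (dimensionless)

0.6039 (dimensionless)


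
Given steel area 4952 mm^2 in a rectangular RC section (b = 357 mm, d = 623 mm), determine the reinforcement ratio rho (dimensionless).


rho = As / (b * d)
= 4952 / (357 * 623)
= 4952 / 222411
= 0.022265 (dimensionless)

0.022265 (dimensionless)


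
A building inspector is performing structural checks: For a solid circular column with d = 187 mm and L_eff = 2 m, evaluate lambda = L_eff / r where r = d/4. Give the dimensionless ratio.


Radius of gyration r = d / 4 = 187 / 4 = 46.75 mm
L_eff = 2000.0 mm
Slenderness ratio = L / r = 2000.0 / 46.75 = 42.78 (dimensionless)

42.78 (dimensionless)


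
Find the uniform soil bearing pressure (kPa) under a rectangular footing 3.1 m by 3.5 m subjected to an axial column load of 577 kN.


A = 3.1 * 3.5 = 10.85 m^2
q = P / A = 577 / 10.85
= 53.1797 kPa

53.1797 kPa


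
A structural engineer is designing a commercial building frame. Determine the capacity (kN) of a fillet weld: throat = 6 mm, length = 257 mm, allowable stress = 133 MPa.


Strength = throat * length * allowable stress
= 6 * 257 * 133 N
= 205086 N
= 205.09 kN

205.09 kN


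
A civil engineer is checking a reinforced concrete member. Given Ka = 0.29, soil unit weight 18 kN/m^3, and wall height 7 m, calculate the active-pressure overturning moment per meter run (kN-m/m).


Pa = 0.5 * Ka * gamma * H^2
= 0.5 * 0.29 * 18 * 7^2
= 127.89 kN/m
Arm = H / 3 = 7 / 3 = 2.3333 m
Mo = Pa * arm = Pa * H / 3 = 127.89 * 7 / 3 = 298.41 kN-m/m

298.41 kN-m/m


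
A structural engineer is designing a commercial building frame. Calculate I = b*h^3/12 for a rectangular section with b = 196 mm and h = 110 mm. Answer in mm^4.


I = b * h^3 / 12
= 196 * 110^3 / 12
= 196 * 1331000 / 12
= 21739666.67 mm^4

21739666.67 mm^4


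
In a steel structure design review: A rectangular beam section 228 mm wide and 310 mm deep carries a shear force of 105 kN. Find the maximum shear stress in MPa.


A = b * h = 228 * 310 = 70680 mm^2
V = 105 kN = 105000.0 N
tau_max = 1.5 * V / A = 1.5 * 105000.0 / 70680
= 2.2284 MPa

2.2284 MPa


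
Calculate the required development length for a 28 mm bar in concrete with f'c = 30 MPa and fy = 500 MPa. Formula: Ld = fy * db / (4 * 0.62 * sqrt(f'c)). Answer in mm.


Ld = (fy * db) / (4 * 0.62 * sqrt(f'c))
= (500 * 28) / (4 * 0.62 * sqrt(30))
= 14000 / 13.5835
= 1030.66 mm

1030.66 mm


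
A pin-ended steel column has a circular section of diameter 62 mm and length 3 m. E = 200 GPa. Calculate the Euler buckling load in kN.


I = pi * d^4 / 64 = 725331.7 mm^4
L = 3000.0 mm
P_cr = pi^2 * E * I / L^2
= 9.8696 * 200000.0 * 725331.7 / 3000.0^2
= 159083.04 N = 159.083 kN

159.083 kN


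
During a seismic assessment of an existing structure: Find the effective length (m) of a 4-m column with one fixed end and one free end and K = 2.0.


L_eff = K * L
= 2.0 * 4
= 8.0 m

8.0 m


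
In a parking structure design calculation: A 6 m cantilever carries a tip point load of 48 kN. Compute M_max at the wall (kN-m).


For a cantilever with a point load at the free end:
M_max = P * L = 48 * 6 = 288 kN-m

288 kN-m


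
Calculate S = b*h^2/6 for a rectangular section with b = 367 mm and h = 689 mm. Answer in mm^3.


S = b * h^2 / 6
= 367 * 689^2 / 6
= 367 * 474721 / 6
= 29037101.17 mm^3

29037101.17 mm^3


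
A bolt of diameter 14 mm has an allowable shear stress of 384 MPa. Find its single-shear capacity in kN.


A = pi * d^2 / 4 = pi * 14^2 / 4 = 153.938 mm^2
V = f_v * A / 1000 = 384 * 153.938 / 1000
= 59.1122 kN

59.1122 kN


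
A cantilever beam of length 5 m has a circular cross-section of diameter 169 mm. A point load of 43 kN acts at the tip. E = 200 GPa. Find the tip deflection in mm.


I = pi * d^4 / 64 = pi * 169^4 / 64 = 40042088.13 mm^4
L = 5000.0 mm, P = 43000.0 N, E = 200000.0 MPa
delta = P * L^3 / (3 * E * I)
= 43000.0 * 5000.0^3 / (3 * 200000.0 * 40042088.13)
= 223.7229 mm

223.7229 mm


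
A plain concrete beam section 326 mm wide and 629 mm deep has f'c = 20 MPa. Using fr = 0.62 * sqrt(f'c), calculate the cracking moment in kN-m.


fr = 0.62 * sqrt(20) = 0.62 * 4.4721 = 2.7727 MPa
I = 326 * 629^3 / 12 = 6760647467.83 mm^4
y_t = 314.5 mm
M_cr = fr * I / y_t = 2.7727 * 6760647467.83 / 314.5 N-mm
= 59.6039 kN-m

59.6039 kN-m


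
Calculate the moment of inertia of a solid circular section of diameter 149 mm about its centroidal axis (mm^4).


r = d / 2 = 149 / 2 = 74.5 mm
I = pi * r^4 / 4 = pi * 74.5^4 / 4
= 24194406.46 mm^4

24194406.46 mm^4


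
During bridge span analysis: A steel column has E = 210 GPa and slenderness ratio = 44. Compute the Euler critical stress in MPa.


sigma_cr = pi^2 * E / lambda^2
= 9.8696 * 210000.0 / 44^2
= 9.8696 * 210000.0 / 1936
= 1070.5666 MPa

1070.5666 MPa


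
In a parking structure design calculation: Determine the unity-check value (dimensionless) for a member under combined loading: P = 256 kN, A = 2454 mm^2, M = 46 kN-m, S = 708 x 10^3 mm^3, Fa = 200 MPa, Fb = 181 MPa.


f_a = P / A = 256000.0 / 2454 = 104.3195 MPa
f_b = M / S = 46000000.0 / 708000.0 = 64.9718 MPa
Ratio = f_a / Fa + f_b / Fb
= 104.3195 / 200 + 64.9718 / 181
= 0.8806 (dimensionless)

0.8806 (dimensionless)


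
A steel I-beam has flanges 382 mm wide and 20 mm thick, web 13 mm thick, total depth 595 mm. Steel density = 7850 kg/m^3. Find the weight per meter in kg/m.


A_flanges = 2 * 382 * 20 = 15280 mm^2
A_web = (595 - 2 * 20) * 13 = 7215 mm^2
A_total = 15280 + 7215 = 22495 mm^2 = 0.022495 m^2
Weight = rho * A = 7850 * 0.022495 = 176.5857 kg/m

176.5857 kg/m


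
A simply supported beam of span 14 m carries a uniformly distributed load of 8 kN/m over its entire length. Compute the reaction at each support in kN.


Total load = w * L = 8 * 14 = 112 kN
By symmetry, each reaction R = total / 2 = 112 / 2 = 56.0 kN

56.0 kN


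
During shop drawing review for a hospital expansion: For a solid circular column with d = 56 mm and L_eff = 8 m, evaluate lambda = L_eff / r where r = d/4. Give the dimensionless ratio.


Radius of gyration r = d / 4 = 56 / 4 = 14.0 mm
L_eff = 8000.0 mm
Slenderness ratio = L / r = 8000.0 / 14.0 = 571.43 (dimensionless)

571.43 (dimensionless)


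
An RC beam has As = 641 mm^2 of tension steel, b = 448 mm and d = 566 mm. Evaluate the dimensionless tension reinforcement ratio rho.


rho = As / (b * d)
= 641 / (448 * 566)
= 641 / 253568
= 0.002528 (dimensionless)

0.002528 (dimensionless)


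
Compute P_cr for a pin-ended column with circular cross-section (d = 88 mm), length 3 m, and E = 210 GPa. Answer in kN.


I = pi * d^4 / 64 = 2943747.71 mm^4
L = 3000.0 mm
P_cr = pi^2 * E * I / L^2
= 9.8696 * 210000.0 * 2943747.71 / 3000.0^2
= 677917.93 N = 677.9179 kN

677.9179 kN


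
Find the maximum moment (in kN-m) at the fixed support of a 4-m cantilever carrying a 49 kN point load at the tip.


For a cantilever with a point load at the free end:
M_max = P * L = 49 * 4 = 196 kN-m

196 kN-m


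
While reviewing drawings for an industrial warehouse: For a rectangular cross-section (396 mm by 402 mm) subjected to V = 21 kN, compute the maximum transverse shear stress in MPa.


A = b * h = 396 * 402 = 159192 mm^2
V = 21 kN = 21000.0 N
tau_max = 1.5 * V / A = 1.5 * 21000.0 / 159192
= 0.1979 MPa

0.1979 MPa


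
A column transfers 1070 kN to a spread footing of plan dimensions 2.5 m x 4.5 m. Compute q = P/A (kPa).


A = 2.5 * 4.5 = 11.25 m^2
q = P / A = 1070 / 11.25
= 95.1111 kPa

95.1111 kPa


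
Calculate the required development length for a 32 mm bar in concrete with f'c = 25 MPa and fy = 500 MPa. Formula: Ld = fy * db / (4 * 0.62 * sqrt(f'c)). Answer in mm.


Ld = (fy * db) / (4 * 0.62 * sqrt(f'c))
= (500 * 32) / (4 * 0.62 * sqrt(25))
= 16000 / 12.4
= 1290.32 mm

1290.32 mm


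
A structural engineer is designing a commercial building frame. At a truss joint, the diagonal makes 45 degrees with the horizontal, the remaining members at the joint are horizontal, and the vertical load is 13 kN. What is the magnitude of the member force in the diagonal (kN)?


At the joint, only the diagonal has a vertical component, so vertical equilibrium gives:
F * sin(45) = 13
F = 13 / sin(45)
= 13 / 0.707107
= 18.38 kN

18.38 kN


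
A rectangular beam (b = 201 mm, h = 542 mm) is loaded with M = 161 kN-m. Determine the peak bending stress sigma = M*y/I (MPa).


I = b * h^3 / 12 = 201 * 542^3 / 12 = 2666936474.0 mm^4
y = h / 2 = 542 / 2 = 271.0 mm
M = 161 kN-m = 161000000.0 N-mm
sigma = M * y / I = 161000000.0 * 271.0 / 2666936474.0
= 16.36 MPa

16.36 MPa


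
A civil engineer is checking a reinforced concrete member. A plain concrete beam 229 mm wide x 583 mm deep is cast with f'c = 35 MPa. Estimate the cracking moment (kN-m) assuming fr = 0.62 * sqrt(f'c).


fr = 0.62 * sqrt(35) = 0.62 * 5.9161 = 3.668 MPa
I = 229 * 583^3 / 12 = 3781463393.58 mm^4
y_t = 291.5 mm
M_cr = fr * I / y_t = 3.668 * 3781463393.58 / 291.5 N-mm
= 47.5825 kN-m

47.5825 kN-m


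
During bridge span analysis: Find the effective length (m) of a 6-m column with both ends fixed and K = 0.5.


L_eff = K * L
= 0.5 * 6
= 3.0 m

3.0 m


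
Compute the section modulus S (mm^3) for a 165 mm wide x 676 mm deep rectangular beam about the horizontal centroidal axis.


S = b * h^2 / 6
= 165 * 676^2 / 6
= 165 * 456976 / 6
= 12566840.0 mm^3

12566840.0 mm^3


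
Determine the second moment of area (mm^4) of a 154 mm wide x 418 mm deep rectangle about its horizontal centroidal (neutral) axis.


I = b * h^3 / 12
= 154 * 418^3 / 12
= 154 * 73034632 / 12
= 937277777.33 mm^4

937277777.33 mm^4


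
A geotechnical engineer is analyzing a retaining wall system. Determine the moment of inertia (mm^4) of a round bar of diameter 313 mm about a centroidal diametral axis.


r = d / 2 = 313 / 2 = 156.5 mm
I = pi * r^4 / 4 = pi * 156.5^4 / 4
= 471137039.8 mm^4

471137039.8 mm^4


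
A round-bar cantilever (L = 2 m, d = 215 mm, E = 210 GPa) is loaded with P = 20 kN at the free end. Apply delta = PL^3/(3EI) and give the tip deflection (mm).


I = pi * d^4 / 64 = pi * 215^4 / 64 = 104887501.03 mm^4
L = 2000.0 mm, P = 20000.0 N, E = 210000.0 MPa
delta = P * L^3 / (3 * E * I)
= 20000.0 * 2000.0^3 / (3 * 210000.0 * 104887501.03)
= 2.4213 mm

2.4213 mm


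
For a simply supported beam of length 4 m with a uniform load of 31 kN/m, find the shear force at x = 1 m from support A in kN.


R_A = w * L / 2 = 31 * 4 / 2 = 62.0 kN
V(x) = R_A - w * x = 62.0 - 31 * 1
= 31.0 kN

31.0 kN


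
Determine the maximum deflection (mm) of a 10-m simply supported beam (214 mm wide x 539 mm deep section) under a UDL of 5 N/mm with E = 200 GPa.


I = 214 * 539^3 / 12 = 2792536272.17 mm^4
L = 10000.0 mm, w = 5 N/mm, E = 200000.0 MPa
delta = 5 * w * L^4 / (384 * E * I)
= 5 * 5 * 10000.0^4 / (384 * 200000.0 * 2792536272.17)
= 1.1657 mm

1.1657 mm


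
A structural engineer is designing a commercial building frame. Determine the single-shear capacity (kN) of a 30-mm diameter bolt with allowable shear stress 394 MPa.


A = pi * d^2 / 4 = pi * 30^2 / 4 = 706.8583 mm^2
V = f_v * A / 1000 = 394 * 706.8583 / 1000
= 278.5022 kN

278.5022 kN


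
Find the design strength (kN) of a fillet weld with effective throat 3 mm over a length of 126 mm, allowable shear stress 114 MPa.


Strength = throat * length * allowable stress
= 3 * 126 * 114 N
= 43092 N
= 43.09 kN

43.09 kN


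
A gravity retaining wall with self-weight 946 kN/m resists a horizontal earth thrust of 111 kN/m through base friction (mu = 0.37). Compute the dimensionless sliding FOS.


Resisting force = mu * W = 0.37 * 946 = 350.02 kN/m
FOS = Resisting / Driving = 350.02 / 111
= 3.1533 (dimensionless)

3.1533 (dimensionless)


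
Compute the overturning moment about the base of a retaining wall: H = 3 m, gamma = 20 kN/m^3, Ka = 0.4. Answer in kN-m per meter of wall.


Pa = 0.5 * Ka * gamma * H^2
= 0.5 * 0.4 * 20 * 3^2
= 36.0 kN/m
Arm = H / 3 = 3 / 3 = 1.0 m
Mo = Pa * arm = Pa * H / 3 = 36.0 * 3 / 3 = 36.0 kN-m/m

36.0 kN-m/m


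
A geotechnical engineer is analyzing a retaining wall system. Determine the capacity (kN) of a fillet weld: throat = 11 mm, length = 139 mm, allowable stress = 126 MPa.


Strength = throat * length * allowable stress
= 11 * 139 * 126 N
= 192654 N
= 192.65 kN

192.65 kN


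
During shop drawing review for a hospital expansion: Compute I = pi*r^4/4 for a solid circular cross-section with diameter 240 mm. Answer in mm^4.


r = d / 2 = 240 / 2 = 120.0 mm
I = pi * r^4 / 4 = pi * 120.0^4 / 4
= 162860163.16 mm^4

162860163.16 mm^4


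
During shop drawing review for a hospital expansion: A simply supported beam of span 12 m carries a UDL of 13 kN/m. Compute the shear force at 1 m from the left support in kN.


R_A = w * L / 2 = 13 * 12 / 2 = 78.0 kN
V(x) = R_A - w * x = 78.0 - 13 * 1
= 65.0 kN

65.0 kN


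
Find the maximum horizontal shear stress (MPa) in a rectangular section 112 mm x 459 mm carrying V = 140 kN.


A = b * h = 112 * 459 = 51408 mm^2
V = 140 kN = 140000.0 N
tau_max = 1.5 * V / A = 1.5 * 140000.0 / 51408
= 4.085 MPa

4.085 MPa


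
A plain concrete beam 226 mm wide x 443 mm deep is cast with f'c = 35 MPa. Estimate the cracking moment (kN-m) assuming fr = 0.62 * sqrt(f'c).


fr = 0.62 * sqrt(35) = 0.62 * 5.9161 = 3.668 MPa
I = 226 * 443^3 / 12 = 1637338115.17 mm^4
y_t = 221.5 mm
M_cr = fr * I / y_t = 3.668 * 1637338115.17 / 221.5 N-mm
= 27.1138 kN-m

27.1138 kN-m


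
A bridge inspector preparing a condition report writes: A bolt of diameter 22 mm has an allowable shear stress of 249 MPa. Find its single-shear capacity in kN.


A = pi * d^2 / 4 = pi * 22^2 / 4 = 380.1327 mm^2
V = f_v * A / 1000 = 249 * 380.1327 / 1000
= 94.653 kN

94.653 kN


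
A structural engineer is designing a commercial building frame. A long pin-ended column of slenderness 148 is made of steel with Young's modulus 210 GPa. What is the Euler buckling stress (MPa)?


sigma_cr = pi^2 * E / lambda^2
= 9.8696 * 210000.0 / 148^2
= 9.8696 * 210000.0 / 21904
= 94.6228 MPa

94.6228 MPa


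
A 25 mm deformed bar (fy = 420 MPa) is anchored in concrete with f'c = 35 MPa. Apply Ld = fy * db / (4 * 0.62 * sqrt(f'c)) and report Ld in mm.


Ld = (fy * db) / (4 * 0.62 * sqrt(f'c))
= (420 * 25) / (4 * 0.62 * sqrt(35))
= 10500 / 14.6719
= 715.65 mm

715.65 mm


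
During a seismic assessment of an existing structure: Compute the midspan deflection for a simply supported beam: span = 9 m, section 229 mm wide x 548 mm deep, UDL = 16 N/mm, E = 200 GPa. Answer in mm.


I = 229 * 548^3 / 12 = 3140479130.67 mm^4
L = 9000.0 mm, w = 16 N/mm, E = 200000.0 MPa
delta = 5 * w * L^4 / (384 * E * I)
= 5 * 16 * 9000.0^4 / (384 * 200000.0 * 3140479130.67)
= 2.1762 mm

2.1762 mm


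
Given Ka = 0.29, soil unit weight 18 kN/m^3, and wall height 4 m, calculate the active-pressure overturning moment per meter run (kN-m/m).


Pa = 0.5 * Ka * gamma * H^2
= 0.5 * 0.29 * 18 * 4^2
= 41.76 kN/m
Arm = H / 3 = 4 / 3 = 1.3333 m
Mo = Pa * arm = Pa * H / 3 = 41.76 * 4 / 3 = 55.68 kN-m/m

55.68 kN-m/m


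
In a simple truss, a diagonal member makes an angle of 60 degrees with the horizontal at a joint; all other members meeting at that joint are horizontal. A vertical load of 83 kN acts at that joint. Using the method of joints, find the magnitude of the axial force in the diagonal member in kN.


At the joint, only the diagonal has a vertical component, so vertical equilibrium gives:
F * sin(60) = 83
F = 83 / sin(60)
= 83 / 0.866025
= 95.84 kN

95.84 kN


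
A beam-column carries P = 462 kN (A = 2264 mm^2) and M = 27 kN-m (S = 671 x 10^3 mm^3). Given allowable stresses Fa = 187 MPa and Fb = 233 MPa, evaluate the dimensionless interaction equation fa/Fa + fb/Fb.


f_a = P / A = 462000.0 / 2264 = 204.0636 MPa
f_b = M / S = 27000000.0 / 671000.0 = 40.2385 MPa
Ratio = f_a / Fa + f_b / Fb
= 204.0636 / 187 + 40.2385 / 233
= 1.2639 (dimensionless)

1.2639 (dimensionless)


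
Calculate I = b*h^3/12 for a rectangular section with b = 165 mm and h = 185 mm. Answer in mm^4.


I = b * h^3 / 12
= 165 * 185^3 / 12
= 165 * 6331625 / 12
= 87059843.75 mm^4

87059843.75 mm^4


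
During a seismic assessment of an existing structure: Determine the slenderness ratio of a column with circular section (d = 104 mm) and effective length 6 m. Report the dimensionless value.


Radius of gyration r = d / 4 = 104 / 4 = 26.0 mm
L_eff = 6000.0 mm
Slenderness ratio = L / r = 6000.0 / 26.0 = 230.77 (dimensionless)

230.77 (dimensionless)


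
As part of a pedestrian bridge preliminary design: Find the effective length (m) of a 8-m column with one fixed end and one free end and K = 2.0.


L_eff = K * L
= 2.0 * 8
= 16.0 m

16.0 m


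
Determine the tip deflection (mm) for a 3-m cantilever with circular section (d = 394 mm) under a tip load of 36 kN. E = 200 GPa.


I = pi * d^4 / 64 = pi * 394^4 / 64 = 1182918396.8 mm^4
L = 3000.0 mm, P = 36000.0 N, E = 200000.0 MPa
delta = P * L^3 / (3 * E * I)
= 36000.0 * 3000.0^3 / (3 * 200000.0 * 1182918396.8)
= 1.3695 mm

1.3695 mm


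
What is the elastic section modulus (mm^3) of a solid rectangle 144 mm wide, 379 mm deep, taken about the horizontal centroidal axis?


S = b * h^2 / 6
= 144 * 379^2 / 6
= 144 * 143641 / 6
= 3447384.0 mm^3

3447384.0 mm^3


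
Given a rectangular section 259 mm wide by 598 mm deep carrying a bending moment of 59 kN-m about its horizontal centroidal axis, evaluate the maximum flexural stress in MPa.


I = b * h^3 / 12 = 259 * 598^3 / 12 = 4615535227.33 mm^4
y = h / 2 = 598 / 2 = 299.0 mm
M = 59 kN-m = 59000000.0 N-mm
sigma = M * y / I = 59000000.0 * 299.0 / 4615535227.33
= 3.82 MPa

3.82 MPa


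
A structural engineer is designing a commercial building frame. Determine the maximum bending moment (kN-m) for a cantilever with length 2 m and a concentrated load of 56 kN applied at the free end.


For a cantilever with a point load at the free end:
M_max = P * L = 56 * 2 = 112 kN-m

112 kN-m


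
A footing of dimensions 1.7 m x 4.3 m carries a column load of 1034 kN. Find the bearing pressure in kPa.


A = 1.7 * 4.3 = 7.31 m^2
q = P / A = 1034 / 7.31
= 141.4501 kPa

141.4501 kPa


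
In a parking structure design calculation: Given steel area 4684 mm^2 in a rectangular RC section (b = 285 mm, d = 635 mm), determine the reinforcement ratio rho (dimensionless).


rho = As / (b * d)
= 4684 / (285 * 635)
= 4684 / 180975
= 0.025882 (dimensionless)

0.025882 (dimensionless)


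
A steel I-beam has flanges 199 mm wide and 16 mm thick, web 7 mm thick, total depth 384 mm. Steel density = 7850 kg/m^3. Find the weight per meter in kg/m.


A_flanges = 2 * 199 * 16 = 6368 mm^2
A_web = (384 - 2 * 16) * 7 = 2464 mm^2
A_total = 6368 + 2464 = 8832 mm^2 = 0.008832 m^2
Weight = rho * A = 7850 * 0.008832 = 69.3312 kg/m

69.3312 kg/m


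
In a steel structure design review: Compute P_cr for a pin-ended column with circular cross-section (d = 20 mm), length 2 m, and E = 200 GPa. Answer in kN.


I = pi * d^4 / 64 = 7853.98 mm^4
L = 2000.0 mm
P_cr = pi^2 * E * I / L^2
= 9.8696 * 200000.0 * 7853.98 / 2000.0^2
= 3875.78 N = 3.8758 kN

3.8758 kN


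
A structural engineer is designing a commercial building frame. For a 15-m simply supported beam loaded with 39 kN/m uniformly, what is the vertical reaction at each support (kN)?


Total load = w * L = 39 * 15 = 585 kN
By symmetry, each reaction R = total / 2 = 585 / 2 = 292.5 kN

292.5 kN


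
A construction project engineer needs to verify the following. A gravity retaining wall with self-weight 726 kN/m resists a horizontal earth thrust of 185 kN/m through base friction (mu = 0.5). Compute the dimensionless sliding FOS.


Resisting force = mu * W = 0.5 * 726 = 363.0 kN/m
FOS = Resisting / Driving = 363.0 / 185
= 1.9622 (dimensionless)

1.9622 (dimensionless)


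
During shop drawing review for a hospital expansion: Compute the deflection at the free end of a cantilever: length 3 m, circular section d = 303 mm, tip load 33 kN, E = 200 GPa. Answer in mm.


I = pi * d^4 / 64 = pi * 303^4 / 64 = 413752292.13 mm^4
L = 3000.0 mm, P = 33000.0 N, E = 200000.0 MPa
delta = P * L^3 / (3 * E * I)
= 33000.0 * 3000.0^3 / (3 * 200000.0 * 413752292.13)
= 3.5891 mm

3.5891 mm


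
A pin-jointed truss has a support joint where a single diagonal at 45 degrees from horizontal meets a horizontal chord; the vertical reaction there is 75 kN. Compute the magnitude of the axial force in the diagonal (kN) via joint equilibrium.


At the joint, only the diagonal has a vertical component, so vertical equilibrium gives:
F * sin(45) = 75
F = 75 / sin(45)
= 75 / 0.707107
= 106.07 kN

106.07 kN


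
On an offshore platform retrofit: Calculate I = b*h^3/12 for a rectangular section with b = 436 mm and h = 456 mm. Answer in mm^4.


I = b * h^3 / 12
= 436 * 456^3 / 12
= 436 * 94818816 / 12
= 3445083648.0 mm^4

3445083648.0 mm^4


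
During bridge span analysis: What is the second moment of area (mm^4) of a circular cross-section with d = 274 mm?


r = d / 2 = 274 / 2 = 137.0 mm
I = pi * r^4 / 4 = pi * 137.0^4 / 4
= 276676421.54 mm^4

276676421.54 mm^4


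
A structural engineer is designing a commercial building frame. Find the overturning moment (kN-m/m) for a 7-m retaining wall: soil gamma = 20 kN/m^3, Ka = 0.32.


Pa = 0.5 * Ka * gamma * H^2
= 0.5 * 0.32 * 20 * 7^2
= 156.8 kN/m
Arm = H / 3 = 7 / 3 = 2.3333 m
Mo = Pa * arm = Pa * H / 3 = 156.8 * 7 / 3 = 365.8667 kN-m/m

365.8667 kN-m/m


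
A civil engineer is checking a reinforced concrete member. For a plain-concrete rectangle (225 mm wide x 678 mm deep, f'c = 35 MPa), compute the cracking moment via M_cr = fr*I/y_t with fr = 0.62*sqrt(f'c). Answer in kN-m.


fr = 0.62 * sqrt(35) = 0.62 * 5.9161 = 3.668 MPa
I = 225 * 678^3 / 12 = 5843732850.0 mm^4
y_t = 339.0 mm
M_cr = fr * I / y_t = 3.668 * 5843732850.0 / 339.0 N-mm
= 63.229 kN-m

63.229 kN-m


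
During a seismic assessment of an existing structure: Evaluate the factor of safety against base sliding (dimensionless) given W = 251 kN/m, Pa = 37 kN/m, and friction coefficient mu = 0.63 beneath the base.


Resisting force = mu * W = 0.63 * 251 = 158.13 kN/m
FOS = Resisting / Driving = 158.13 / 37
= 4.2738 (dimensionless)

4.2738 (dimensionless)
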